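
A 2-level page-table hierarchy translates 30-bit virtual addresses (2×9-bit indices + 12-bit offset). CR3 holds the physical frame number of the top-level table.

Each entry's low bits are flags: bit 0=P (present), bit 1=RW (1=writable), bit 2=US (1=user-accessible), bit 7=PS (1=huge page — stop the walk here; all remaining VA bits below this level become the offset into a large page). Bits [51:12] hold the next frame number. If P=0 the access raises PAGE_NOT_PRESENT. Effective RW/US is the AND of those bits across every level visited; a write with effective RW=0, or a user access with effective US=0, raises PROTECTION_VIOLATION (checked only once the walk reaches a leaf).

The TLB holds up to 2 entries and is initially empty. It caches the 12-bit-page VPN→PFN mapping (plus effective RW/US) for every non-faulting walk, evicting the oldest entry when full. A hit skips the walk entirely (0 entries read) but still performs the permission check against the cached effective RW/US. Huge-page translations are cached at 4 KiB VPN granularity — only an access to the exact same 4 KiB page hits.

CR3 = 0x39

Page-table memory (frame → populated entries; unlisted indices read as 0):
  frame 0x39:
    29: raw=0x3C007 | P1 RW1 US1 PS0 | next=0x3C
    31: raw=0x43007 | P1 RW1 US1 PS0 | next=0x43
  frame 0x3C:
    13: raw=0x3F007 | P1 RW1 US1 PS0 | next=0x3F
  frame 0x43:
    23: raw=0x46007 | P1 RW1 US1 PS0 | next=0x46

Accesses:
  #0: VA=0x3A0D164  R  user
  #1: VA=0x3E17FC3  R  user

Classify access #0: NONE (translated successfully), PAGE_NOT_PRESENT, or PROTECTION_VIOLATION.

Trace:
#0 VA=0x3A0D164 (r,user):
  [0] read 0x39 idx=29: raw=0x3C007 flags P=1 W=1 U=1 S=0
  [1] read 0x3C idx=13: raw=0x3F007 flags P=1 W=1 U=1 S=0
  → PA=0x3F164  (2 entries read)
#1 VA=0x3E17FC3 (r,user):
  [0] read 0x39 idx=31: raw=0x43007 flags P=1 W=1 U=1 S=0
  [1] read 0x43 idx=23: raw=0x46007 flags P=1 W=1 U=1 S=0
  → PA=0x46FC3  (2 entries read)

Access #0 fault: NONE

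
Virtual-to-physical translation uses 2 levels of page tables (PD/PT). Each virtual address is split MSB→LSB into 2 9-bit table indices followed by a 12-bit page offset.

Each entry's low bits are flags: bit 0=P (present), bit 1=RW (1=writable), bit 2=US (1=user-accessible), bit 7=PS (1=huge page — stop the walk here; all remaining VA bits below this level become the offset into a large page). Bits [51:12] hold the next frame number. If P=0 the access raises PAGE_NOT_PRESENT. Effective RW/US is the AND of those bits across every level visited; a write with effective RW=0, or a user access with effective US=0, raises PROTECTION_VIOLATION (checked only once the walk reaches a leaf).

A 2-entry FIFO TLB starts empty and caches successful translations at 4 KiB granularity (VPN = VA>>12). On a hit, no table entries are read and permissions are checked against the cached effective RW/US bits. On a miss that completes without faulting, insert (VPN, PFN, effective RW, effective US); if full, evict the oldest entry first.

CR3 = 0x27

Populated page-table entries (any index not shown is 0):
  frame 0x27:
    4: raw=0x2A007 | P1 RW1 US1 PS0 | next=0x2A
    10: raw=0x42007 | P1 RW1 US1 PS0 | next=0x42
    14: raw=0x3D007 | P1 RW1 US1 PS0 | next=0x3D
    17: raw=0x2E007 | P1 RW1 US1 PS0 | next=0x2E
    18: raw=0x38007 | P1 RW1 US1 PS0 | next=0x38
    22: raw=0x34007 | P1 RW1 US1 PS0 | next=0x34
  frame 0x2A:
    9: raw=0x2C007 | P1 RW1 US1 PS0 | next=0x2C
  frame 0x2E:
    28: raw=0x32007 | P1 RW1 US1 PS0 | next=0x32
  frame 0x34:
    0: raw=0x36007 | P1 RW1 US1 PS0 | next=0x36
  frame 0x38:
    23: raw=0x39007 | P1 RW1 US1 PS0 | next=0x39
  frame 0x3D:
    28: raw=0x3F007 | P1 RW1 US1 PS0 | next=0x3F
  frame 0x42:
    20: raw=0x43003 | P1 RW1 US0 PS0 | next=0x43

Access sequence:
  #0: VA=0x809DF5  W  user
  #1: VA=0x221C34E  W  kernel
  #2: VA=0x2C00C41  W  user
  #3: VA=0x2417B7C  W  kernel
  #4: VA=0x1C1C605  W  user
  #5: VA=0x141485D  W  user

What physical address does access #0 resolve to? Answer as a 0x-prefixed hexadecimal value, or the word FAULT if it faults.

Per-access translation:
#0 VA=0x809DF5 (w,user):
  L0: frame=0x27 idx=4 entry=0x2A007 [P=1 RW=1 US=1 PS=0]
  L1: frame=0x2A idx=9 entry=0x2C007 [P=1 RW=1 US=1 PS=0]
  → PA=0x2CDF5  (2 entries read)
#1 VA=0x221C34E (w,kernel):
  L0: frame=0x27 idx=17 entry=0x2E007 [P=1 RW=1 US=1 PS=0]
  L1: frame=0x2E idx=28 entry=0x32007 [P=1 RW=1 US=1 PS=0]
  → PA=0x3234E  (2 entries read)
#2 VA=0x2C00C41 (w,user):
  L0: frame=0x27 idx=22 entry=0x34007 [P=1 RW=1 US=1 PS=0]
  L1: frame=0x34 idx=0 entry=0x36007 [P=1 RW=1 US=1 PS=0]
  → PA=0x36C41  (2 entries read)
#3 VA=0x2417B7C (w,kernel):
  L0: frame=0x27 idx=18 entry=0x38007 [P=1 RW=1 US=1 PS=0]
  L1: frame=0x38 idx=23 entry=0x39007 [P=1 RW=1 US=1 PS=0]
  → PA=0x39B7C  (2 entries read)
#4 VA=0x1C1C605 (w,user):
  L0: frame=0x27 idx=14 entry=0x3D007 [P=1 RW=1 US=1 PS=0]
  L1: frame=0x3D idx=28 entry=0x3F007 [P=1 RW=1 US=1 PS=0]
  → PA=0x3F605  (2 entries read)
#5 VA=0x141485D (w,user):
  L0: frame=0x27 idx=10 entry=0x42007 [P=1 RW=1 US=1 PS=0]
  L1: frame=0x42 idx=20 entry=0x43003 [P=1 RW=1 US=0 PS=0]
  ✗ PROTECTION_VIOLATION  [2 reads]

Access #0 PA: 0x2CDF5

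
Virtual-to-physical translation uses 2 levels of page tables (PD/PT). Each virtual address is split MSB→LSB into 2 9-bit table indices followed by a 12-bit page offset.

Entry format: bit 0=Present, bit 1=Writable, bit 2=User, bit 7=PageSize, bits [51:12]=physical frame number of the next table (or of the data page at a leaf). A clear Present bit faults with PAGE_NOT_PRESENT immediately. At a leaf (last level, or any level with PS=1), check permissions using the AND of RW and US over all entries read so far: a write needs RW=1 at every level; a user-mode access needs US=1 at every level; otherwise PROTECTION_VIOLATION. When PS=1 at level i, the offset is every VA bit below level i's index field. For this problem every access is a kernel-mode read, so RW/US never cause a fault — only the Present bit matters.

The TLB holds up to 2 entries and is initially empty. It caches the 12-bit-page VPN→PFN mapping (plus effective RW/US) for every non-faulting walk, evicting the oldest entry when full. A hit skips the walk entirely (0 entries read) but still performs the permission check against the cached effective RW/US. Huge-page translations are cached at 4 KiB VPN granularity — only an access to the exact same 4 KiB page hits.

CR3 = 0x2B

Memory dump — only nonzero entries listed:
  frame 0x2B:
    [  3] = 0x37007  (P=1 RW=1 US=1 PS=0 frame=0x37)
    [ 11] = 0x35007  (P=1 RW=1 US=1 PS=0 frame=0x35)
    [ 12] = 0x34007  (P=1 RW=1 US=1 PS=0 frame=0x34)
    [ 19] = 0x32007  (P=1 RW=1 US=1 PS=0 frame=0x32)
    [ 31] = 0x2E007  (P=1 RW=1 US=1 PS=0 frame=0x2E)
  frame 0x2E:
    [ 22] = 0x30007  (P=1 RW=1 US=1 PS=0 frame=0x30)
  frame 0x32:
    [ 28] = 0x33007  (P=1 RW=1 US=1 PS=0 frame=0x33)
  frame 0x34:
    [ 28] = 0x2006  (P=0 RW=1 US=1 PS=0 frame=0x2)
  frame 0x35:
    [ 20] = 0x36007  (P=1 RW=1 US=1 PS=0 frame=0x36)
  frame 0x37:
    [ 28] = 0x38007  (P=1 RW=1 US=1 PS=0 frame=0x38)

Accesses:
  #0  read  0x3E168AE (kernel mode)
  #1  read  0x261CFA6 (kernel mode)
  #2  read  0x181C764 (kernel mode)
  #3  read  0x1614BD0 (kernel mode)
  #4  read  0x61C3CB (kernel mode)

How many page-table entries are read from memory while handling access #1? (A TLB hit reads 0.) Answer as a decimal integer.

Trace:
#0 VA=0x3E168AE (r,kernel):
  lvl0: tbl 0x2B, slot 31 ⇒ 0x2E007 (P1/RW1/US1/PS0)
  lvl1: tbl 0x2E, slot 22 ⇒ 0x30007 (P1/RW1/US1/PS0)
  ✓ 0x308AE  — 2 lookups
#1 VA=0x261CFA6 (r,kernel):
  lvl0: tbl 0x2B, slot 19 ⇒ 0x32007 (P1/RW1/US1/PS0)
  lvl1: tbl 0x32, slot 28 ⇒ 0x33007 (P1/RW1/US1/PS0)
  ✓ 0x33FA6  — 2 lookups
#2 VA=0x181C764 (r,kernel):
  lvl0: tbl 0x2B, slot 12 ⇒ 0x34007 (P1/RW1/US1/PS0)
  lvl1: tbl 0x34, slot 28 ⇒ 0x2006 (P0/RW1/US1/PS0)
  ⇒ fault: PAGE_NOT_PRESENT  — 2 lookups
#3 VA=0x1614BD0 (r,kernel):
  lvl0: tbl 0x2B, slot 11 ⇒ 0x35007 (P1/RW1/US1/PS0)
  lvl1: tbl 0x35, slot 20 ⇒ 0x36007 (P1/RW1/US1/PS0)
  ✓ 0x36BD0  — 2 lookups
#4 VA=0x61C3CB (r,kernel):
  lvl0: tbl 0x2B, slot 3 ⇒ 0x37007 (P1/RW1/US1/PS0)
  lvl1: tbl 0x37, slot 28 ⇒ 0x38007 (P1/RW1/US1/PS0)
  ✓ 0x383CB  — 2 lookups

Entries read for #1: 2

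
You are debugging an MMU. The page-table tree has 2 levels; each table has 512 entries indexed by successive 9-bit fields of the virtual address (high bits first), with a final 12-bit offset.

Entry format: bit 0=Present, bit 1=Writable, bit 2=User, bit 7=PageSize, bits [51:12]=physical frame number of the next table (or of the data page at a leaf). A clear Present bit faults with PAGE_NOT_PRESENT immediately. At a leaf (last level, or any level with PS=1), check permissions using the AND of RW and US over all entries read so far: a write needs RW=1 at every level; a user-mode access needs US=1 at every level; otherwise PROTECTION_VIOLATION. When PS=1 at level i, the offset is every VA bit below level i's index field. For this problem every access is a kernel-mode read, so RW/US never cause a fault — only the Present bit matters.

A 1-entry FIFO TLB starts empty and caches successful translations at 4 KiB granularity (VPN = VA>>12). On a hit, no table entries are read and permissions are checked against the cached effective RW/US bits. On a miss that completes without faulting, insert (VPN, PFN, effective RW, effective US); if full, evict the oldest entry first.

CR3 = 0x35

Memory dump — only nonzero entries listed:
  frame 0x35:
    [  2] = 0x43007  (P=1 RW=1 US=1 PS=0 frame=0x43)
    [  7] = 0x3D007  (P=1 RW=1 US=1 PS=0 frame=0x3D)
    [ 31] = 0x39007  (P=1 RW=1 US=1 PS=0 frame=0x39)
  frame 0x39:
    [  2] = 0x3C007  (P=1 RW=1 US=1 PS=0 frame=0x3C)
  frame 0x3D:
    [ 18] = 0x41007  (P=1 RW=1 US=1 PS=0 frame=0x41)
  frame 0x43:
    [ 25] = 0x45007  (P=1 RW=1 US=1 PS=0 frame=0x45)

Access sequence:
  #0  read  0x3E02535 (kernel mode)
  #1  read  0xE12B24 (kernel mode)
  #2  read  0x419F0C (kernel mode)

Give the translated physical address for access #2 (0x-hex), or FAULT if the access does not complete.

Per-access translation:
#0 VA=0x3E02535 (r,kernel):
  lvl0: tbl 0x35, slot 31 ⇒ 0x39007 (P1/RW1/US1/PS0)
  lvl1: tbl 0x39, slot 2 ⇒ 0x3C007 (P1/RW1/US1/PS0)
  → PA=0x3C535  (2 entries read)
#1 VA=0xE12B24 (r,kernel):
  lvl0: tbl 0x35, slot 7 ⇒ 0x3D007 (P1/RW1/US1/PS0)
  lvl1: tbl 0x3D, slot 18 ⇒ 0x41007 (P1/RW1/US1/PS0)
  → PA=0x41B24  (2 entries read)
#2 VA=0x419F0C (r,kernel):
  lvl0: tbl 0x35, slot 2 ⇒ 0x43007 (P1/RW1/US1/PS0)
  lvl1: tbl 0x43, slot 25 ⇒ 0x45007 (P1/RW1/US1/PS0)
  → PA=0x45F0C  (2 entries read)

Access #2 PA: 0x45F0C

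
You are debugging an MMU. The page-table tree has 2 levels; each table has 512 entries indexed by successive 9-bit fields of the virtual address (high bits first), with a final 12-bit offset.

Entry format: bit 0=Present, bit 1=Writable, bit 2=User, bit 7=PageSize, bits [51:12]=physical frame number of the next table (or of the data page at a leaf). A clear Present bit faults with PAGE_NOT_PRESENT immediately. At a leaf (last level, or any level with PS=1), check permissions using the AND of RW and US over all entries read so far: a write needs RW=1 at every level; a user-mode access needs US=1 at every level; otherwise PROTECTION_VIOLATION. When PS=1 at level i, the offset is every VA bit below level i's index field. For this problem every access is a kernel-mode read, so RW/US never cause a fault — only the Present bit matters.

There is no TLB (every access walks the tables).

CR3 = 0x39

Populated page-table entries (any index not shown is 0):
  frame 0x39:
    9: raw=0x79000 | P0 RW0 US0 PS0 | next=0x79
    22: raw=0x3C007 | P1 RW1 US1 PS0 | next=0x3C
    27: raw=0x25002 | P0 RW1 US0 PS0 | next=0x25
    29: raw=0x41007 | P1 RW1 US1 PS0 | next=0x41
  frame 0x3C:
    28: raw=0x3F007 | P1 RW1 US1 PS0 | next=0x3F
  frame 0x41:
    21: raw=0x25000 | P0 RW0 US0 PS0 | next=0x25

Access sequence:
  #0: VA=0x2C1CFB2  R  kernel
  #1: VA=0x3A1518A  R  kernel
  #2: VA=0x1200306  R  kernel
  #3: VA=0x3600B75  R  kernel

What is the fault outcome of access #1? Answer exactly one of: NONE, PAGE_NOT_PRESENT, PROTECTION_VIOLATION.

Per-access translation:
#0 VA=0x2C1CFB2 (r,kernel):
  L0 @0x39[22] → 0x3C007  P=1,RW=1,US=1,PS=0
  L1 @0x3C[28] → 0x3F007  P=1,RW=1,US=1,PS=0
  → PA=0x3FFB2  (2 entries read)
#1 VA=0x3A1518A (r,kernel):
  L0 @0x39[29] → 0x41007  P=1,RW=1,US=1,PS=0
  L1 @0x41[21] → 0x25000  P=0,RW=0,US=0,PS=0
  ⇒ fault: PAGE_NOT_PRESENT  — 2 lookups
#2 VA=0x1200306 (r,kernel):
  L0 @0x39[9] → 0x79000  P=0,RW=0,US=0,PS=0
  ⇒ fault: PAGE_NOT_PRESENT  — 1 lookups
#3 VA=0x3600B75 (r,kernel):
  L0 @0x39[27] → 0x25002  P=0,RW=1,US=0,PS=0
  ⇒ fault: PAGE_NOT_PRESENT  — 1 lookups

Access #1 fault: PAGE_NOT_PRESENT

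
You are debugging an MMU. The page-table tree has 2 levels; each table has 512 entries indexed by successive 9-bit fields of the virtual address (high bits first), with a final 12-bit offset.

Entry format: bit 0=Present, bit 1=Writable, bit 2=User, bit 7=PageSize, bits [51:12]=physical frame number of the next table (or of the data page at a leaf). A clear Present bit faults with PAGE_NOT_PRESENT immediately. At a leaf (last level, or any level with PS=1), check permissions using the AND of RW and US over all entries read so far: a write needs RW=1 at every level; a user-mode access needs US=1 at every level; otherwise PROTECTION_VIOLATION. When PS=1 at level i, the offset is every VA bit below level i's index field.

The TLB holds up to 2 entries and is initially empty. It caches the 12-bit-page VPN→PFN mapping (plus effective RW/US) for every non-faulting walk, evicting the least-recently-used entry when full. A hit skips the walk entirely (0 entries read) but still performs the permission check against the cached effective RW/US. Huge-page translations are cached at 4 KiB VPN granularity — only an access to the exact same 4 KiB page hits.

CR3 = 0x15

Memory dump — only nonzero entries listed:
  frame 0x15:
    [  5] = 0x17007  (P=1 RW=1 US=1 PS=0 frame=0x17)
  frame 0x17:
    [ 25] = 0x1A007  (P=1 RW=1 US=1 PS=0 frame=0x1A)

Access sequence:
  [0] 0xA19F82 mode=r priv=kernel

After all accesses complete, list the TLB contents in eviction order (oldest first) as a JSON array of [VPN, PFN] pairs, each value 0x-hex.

Per-access translation:
#0 VA=0xA19F82 (r,kernel):
  lvl0: tbl 0x15, slot 5 ⇒ 0x17007 (P1/RW1/US1/PS0)
  lvl1: tbl 0x17, slot 25 ⇒ 0x1A007 (P1/RW1/US1/PS0)
  ✓ 0x1AF82  — 2 lookups

TLB: [["0xA19", "0x1A"]]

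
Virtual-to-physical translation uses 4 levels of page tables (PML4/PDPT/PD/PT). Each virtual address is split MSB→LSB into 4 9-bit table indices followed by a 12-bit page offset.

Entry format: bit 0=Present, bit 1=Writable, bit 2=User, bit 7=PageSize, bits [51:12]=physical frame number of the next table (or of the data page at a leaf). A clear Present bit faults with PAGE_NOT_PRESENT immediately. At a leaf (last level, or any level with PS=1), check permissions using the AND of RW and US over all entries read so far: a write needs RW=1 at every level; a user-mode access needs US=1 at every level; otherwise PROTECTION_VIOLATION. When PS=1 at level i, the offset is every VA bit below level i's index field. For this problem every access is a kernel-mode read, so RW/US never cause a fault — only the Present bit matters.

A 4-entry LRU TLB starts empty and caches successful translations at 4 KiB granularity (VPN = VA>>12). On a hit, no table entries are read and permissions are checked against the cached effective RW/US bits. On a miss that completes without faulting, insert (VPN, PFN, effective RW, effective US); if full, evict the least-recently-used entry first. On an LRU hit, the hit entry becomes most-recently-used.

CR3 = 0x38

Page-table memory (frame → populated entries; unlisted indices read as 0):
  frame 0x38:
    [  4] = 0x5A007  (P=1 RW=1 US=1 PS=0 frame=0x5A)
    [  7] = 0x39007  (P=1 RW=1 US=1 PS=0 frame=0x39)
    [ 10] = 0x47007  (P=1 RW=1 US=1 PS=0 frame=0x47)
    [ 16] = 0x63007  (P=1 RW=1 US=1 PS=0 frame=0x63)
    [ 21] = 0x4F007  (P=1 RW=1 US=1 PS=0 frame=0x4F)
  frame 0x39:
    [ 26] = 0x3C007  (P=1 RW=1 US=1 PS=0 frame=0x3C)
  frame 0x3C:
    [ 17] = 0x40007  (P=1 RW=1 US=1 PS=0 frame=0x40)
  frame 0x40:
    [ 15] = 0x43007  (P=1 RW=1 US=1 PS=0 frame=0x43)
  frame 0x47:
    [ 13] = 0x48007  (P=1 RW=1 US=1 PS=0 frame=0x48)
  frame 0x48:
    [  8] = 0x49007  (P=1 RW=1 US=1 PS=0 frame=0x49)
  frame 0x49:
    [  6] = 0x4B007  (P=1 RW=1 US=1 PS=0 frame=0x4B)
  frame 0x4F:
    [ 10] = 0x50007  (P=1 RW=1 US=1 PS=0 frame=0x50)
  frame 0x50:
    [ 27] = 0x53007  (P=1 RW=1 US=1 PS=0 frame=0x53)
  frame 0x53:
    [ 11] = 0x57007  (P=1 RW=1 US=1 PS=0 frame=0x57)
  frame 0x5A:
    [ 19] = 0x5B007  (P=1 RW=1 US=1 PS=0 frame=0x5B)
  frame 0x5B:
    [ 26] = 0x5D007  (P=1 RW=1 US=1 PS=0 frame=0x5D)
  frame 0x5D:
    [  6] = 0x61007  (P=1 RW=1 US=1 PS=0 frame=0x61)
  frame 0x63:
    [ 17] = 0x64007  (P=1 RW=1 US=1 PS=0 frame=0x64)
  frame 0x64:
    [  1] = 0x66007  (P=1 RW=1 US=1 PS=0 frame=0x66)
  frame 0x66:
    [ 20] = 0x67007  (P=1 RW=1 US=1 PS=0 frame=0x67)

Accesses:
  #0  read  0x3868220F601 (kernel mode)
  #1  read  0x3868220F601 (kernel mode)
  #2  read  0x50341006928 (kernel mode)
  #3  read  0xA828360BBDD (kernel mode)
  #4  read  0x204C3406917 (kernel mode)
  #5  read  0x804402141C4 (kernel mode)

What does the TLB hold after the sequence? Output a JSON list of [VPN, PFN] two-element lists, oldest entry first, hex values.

Walk each access:
#0 VA=0x3868220F601 (r,kernel):
  [0] read 0x38 idx=7: raw=0x39007 flags P=1 W=1 U=1 S=0
  [1] read 0x39 idx=26: raw=0x3C007 flags P=1 W=1 U=1 S=0
  [2] read 0x3C idx=17: raw=0x40007 flags P=1 W=1 U=1 S=0
  [3] read 0x40 idx=15: raw=0x43007 flags P=1 W=1 U=1 S=0
  → PA=0x43601  (4 entries read)
#1 VA=0x3868220F601 (r,kernel):
  TLB hit vpn=0x3868220F → PA=0x43601
#2 VA=0x50341006928 (r,kernel):
  [0] read 0x38 idx=10: raw=0x47007 flags P=1 W=1 U=1 S=0
  [1] read 0x47 idx=13: raw=0x48007 flags P=1 W=1 U=1 S=0
  [2] read 0x48 idx=8: raw=0x49007 flags P=1 W=1 U=1 S=0
  [3] read 0x49 idx=6: raw=0x4B007 flags P=1 W=1 U=1 S=0
  → PA=0x4B928  (4 entries read)
#3 VA=0xA828360BBDD (r,kernel):
  [0] read 0x38 idx=21: raw=0x4F007 flags P=1 W=1 U=1 S=0
  [1] read 0x4F idx=10: raw=0x50007 flags P=1 W=1 U=1 S=0
  [2] read 0x50 idx=27: raw=0x53007 flags P=1 W=1 U=1 S=0
  [3] read 0x53 idx=11: raw=0x57007 flags P=1 W=1 U=1 S=0
  → PA=0x57BDD  (4 entries read)
#4 VA=0x204C3406917 (r,kernel):
  [0] read 0x38 idx=4: raw=0x5A007 flags P=1 W=1 U=1 S=0
  [1] read 0x5A idx=19: raw=0x5B007 flags P=1 W=1 U=1 S=0
  [2] read 0x5B idx=26: raw=0x5D007 flags P=1 W=1 U=1 S=0
  [3] read 0x5D idx=6: raw=0x61007 flags P=1 W=1 U=1 S=0
  → PA=0x61917  (4 entries read)
#5 VA=0x804402141C4 (r,kernel):
  [0] read 0x38 idx=16: raw=0x63007 flags P=1 W=1 U=1 S=0
  [1] read 0x63 idx=17: raw=0x64007 flags P=1 W=1 U=1 S=0
  [2] read 0x64 idx=1: raw=0x66007 flags P=1 W=1 U=1 S=0
  [3] read 0x66 idx=20: raw=0x67007 flags P=1 W=1 U=1 S=0
  → PA=0x671C4  (4 entries read)

TLB: [["0x50341006", "0x4B"], ["0xA828360B", "0x57"], ["0x204C3406", "0x61"], ["0x80440214", "0x67"]]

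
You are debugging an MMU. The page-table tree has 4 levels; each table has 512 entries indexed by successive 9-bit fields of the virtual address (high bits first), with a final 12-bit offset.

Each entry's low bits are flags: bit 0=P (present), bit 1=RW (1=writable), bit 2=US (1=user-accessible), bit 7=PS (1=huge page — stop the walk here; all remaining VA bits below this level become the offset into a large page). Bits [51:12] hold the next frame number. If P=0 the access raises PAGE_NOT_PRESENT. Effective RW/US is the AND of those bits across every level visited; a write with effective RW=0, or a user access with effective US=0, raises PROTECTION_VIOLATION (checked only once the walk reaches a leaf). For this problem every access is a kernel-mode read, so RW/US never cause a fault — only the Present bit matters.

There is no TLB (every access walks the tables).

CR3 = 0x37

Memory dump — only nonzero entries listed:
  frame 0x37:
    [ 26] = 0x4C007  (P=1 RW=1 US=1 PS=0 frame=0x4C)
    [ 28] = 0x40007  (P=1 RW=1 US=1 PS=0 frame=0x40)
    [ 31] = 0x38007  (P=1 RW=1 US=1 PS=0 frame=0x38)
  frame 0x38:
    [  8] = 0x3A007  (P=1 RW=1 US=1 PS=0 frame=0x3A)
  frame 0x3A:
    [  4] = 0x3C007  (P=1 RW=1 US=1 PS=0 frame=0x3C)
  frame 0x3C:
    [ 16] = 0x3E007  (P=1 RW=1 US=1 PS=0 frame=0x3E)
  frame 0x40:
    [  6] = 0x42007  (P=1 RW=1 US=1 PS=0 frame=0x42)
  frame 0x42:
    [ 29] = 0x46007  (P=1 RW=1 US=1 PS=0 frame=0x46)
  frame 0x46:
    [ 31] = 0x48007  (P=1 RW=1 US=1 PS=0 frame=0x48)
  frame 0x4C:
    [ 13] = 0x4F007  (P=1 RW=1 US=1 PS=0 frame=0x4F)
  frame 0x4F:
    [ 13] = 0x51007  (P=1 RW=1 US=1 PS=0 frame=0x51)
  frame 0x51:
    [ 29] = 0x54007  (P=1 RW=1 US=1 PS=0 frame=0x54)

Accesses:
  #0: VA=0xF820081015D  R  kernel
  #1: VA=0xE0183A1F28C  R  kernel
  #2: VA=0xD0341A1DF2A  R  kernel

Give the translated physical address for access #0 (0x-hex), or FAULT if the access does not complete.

Walk each access:
#0 VA=0xF820081015D (r,kernel):
  [0] read 0x37 idx=31: raw=0x38007 flags P=1 W=1 U=1 S=0
  [1] read 0x38 idx=8: raw=0x3A007 flags P=1 W=1 U=1 S=0
  [2] read 0x3A idx=4: raw=0x3C007 flags P=1 W=1 U=1 S=0
  [3] read 0x3C idx=16: raw=0x3E007 flags P=1 W=1 U=1 S=0
  ⇒ phys 0x3E15D  [4 reads]
#1 VA=0xE0183A1F28C (r,kernel):
  [0] read 0x37 idx=28: raw=0x40007 flags P=1 W=1 U=1 S=0
  [1] read 0x40 idx=6: raw=0x42007 flags P=1 W=1 U=1 S=0
  [2] read 0x42 idx=29: raw=0x46007 flags P=1 W=1 U=1 S=0
  [3] read 0x46 idx=31: raw=0x48007 flags P=1 W=1 U=1 S=0
  ⇒ phys 0x4828C  [4 reads]
#2 VA=0xD0341A1DF2A (r,kernel):
  [0] read 0x37 idx=26: raw=0x4C007 flags P=1 W=1 U=1 S=0
  [1] read 0x4C idx=13: raw=0x4F007 flags P=1 W=1 U=1 S=0
  [2] read 0x4F idx=13: raw=0x51007 flags P=1 W=1 U=1 S=0
  [3] read 0x51 idx=29: raw=0x54007 flags P=1 W=1 U=1 S=0
  ⇒ phys 0x54F2A  [4 reads]

Access #0 PA: 0x3E15D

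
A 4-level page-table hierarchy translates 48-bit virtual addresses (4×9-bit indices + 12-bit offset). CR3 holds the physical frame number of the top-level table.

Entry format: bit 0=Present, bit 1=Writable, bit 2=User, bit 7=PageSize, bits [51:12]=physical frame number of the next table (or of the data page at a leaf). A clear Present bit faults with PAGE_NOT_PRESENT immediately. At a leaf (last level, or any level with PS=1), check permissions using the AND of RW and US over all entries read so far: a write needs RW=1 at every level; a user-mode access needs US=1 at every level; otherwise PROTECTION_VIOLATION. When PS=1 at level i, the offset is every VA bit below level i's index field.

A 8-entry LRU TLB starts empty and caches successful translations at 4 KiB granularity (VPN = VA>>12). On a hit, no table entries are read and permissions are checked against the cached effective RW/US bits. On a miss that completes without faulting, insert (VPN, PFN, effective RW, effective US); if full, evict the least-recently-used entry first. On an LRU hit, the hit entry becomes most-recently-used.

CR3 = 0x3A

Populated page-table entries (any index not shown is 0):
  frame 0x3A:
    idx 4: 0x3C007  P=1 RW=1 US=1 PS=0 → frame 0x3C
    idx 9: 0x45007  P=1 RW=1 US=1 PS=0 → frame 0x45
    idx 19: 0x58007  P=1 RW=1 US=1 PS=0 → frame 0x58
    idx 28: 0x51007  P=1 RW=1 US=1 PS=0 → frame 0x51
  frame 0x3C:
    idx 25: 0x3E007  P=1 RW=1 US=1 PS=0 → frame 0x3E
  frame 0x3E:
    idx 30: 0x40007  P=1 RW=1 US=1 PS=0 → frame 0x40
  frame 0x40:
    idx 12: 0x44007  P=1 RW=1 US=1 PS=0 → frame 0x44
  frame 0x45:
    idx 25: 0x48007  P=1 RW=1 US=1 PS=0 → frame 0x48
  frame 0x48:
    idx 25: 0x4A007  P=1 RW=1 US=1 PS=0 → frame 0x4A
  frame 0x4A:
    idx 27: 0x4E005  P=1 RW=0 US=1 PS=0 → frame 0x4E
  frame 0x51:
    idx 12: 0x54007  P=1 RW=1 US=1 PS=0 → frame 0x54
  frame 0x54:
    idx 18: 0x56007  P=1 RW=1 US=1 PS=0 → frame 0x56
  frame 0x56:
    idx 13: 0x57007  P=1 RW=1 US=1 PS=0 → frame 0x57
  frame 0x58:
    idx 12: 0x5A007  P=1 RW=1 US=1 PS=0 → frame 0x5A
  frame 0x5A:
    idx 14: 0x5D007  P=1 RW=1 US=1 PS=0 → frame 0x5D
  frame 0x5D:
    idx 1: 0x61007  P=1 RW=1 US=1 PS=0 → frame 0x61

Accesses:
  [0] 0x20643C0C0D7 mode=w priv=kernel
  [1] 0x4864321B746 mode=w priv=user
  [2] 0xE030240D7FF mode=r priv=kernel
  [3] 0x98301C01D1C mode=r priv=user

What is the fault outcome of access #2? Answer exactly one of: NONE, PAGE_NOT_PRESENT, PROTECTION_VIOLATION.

Per-access translation:
#0 VA=0x20643C0C0D7 (w,kernel):
  lvl0: tbl 0x3A, slot 4 ⇒ 0x3C007 (P1/RW1/US1/PS0)
  lvl1: tbl 0x3C, slot 25 ⇒ 0x3E007 (P1/RW1/US1/PS0)
  lvl2: tbl 0x3E, slot 30 ⇒ 0x40007 (P1/RW1/US1/PS0)
  lvl3: tbl 0x40, slot 12 ⇒ 0x44007 (P1/RW1/US1/PS0)
  ✓ 0x440D7  — 4 lookups
#1 VA=0x4864321B746 (w,user):
  lvl0: tbl 0x3A, slot 9 ⇒ 0x45007 (P1/RW1/US1/PS0)
  lvl1: tbl 0x45, slot 25 ⇒ 0x48007 (P1/RW1/US1/PS0)
  lvl2: tbl 0x48, slot 25 ⇒ 0x4A007 (P1/RW1/US1/PS0)
  lvl3: tbl 0x4A, slot 27 ⇒ 0x4E005 (P1/RW0/US1/PS0)
  → PROTECTION_VIOLATION  (4 entries read)
#2 VA=0xE030240D7FF (r,kernel):
  lvl0: tbl 0x3A, slot 28 ⇒ 0x51007 (P1/RW1/US1/PS0)
  lvl1: tbl 0x51, slot 12 ⇒ 0x54007 (P1/RW1/US1/PS0)
  lvl2: tbl 0x54, slot 18 ⇒ 0x56007 (P1/RW1/US1/PS0)
  lvl3: tbl 0x56, slot 13 ⇒ 0x57007 (P1/RW1/US1/PS0)
  ✓ 0x577FF  — 4 lookups
#3 VA=0x98301C01D1C (r,user):
  lvl0: tbl 0x3A, slot 19 ⇒ 0x58007 (P1/RW1/US1/PS0)
  lvl1: tbl 0x58, slot 12 ⇒ 0x5A007 (P1/RW1/US1/PS0)
  lvl2: tbl 0x5A, slot 14 ⇒ 0x5D007 (P1/RW1/US1/PS0)
  lvl3: tbl 0x5D, slot 1 ⇒ 0x61007 (P1/RW1/US1/PS0)
  ✓ 0x61D1C  — 4 lookups

Access #2 fault: NONE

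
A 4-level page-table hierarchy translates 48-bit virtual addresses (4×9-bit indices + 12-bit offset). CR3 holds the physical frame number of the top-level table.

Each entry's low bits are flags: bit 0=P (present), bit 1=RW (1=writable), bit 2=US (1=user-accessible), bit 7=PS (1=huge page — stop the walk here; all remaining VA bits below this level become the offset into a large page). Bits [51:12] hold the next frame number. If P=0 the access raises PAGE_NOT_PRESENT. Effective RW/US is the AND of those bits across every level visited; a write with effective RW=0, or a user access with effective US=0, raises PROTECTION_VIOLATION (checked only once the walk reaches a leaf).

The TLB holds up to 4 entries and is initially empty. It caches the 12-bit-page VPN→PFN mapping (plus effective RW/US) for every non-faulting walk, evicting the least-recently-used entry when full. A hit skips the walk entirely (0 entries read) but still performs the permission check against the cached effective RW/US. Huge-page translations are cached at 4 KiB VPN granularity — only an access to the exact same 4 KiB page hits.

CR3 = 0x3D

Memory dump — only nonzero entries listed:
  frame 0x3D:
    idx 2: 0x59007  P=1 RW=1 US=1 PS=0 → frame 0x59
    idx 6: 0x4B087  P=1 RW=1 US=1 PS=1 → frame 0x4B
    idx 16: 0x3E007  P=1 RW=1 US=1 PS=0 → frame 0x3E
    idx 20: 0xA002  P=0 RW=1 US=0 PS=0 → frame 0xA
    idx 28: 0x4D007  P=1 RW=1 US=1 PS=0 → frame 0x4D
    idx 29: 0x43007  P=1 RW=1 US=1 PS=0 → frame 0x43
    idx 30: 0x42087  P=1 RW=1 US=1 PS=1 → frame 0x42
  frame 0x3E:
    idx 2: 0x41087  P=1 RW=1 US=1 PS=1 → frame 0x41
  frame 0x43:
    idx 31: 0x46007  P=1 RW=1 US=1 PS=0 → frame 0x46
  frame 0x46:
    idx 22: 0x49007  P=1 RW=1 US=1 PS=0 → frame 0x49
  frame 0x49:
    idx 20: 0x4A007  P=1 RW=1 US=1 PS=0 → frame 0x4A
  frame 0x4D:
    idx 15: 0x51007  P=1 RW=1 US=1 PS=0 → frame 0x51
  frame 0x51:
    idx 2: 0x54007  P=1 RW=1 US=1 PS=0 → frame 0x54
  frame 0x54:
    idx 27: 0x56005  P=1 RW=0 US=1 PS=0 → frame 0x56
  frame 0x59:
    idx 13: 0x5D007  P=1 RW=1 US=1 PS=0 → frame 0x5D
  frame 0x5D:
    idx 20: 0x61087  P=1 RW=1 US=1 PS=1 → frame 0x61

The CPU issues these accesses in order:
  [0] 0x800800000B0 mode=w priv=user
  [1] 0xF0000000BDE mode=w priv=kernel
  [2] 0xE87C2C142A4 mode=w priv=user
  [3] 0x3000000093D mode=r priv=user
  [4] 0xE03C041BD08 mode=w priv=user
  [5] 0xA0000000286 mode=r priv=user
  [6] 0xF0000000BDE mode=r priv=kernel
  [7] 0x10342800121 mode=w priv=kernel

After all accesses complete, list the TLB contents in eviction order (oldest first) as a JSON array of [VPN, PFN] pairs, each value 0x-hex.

Per-access translation:
#0 VA=0x800800000B0 (w,user):
  L0: frame=0x3D idx=16 entry=0x3E007 [P=1 RW=1 US=1 PS=0]
  L1: frame=0x3E idx=2 entry=0x41087 [P=1 RW=1 US=1 PS=1]
  → PA=0x410B0 (huge @L1)  (2 entries read)
#1 VA=0xF0000000BDE (w,kernel):
  L0: frame=0x3D idx=30 entry=0x42087 [P=1 RW=1 US=1 PS=1]
  → PA=0x42BDE (huge @L0)  (1 entries read)
#2 VA=0xE87C2C142A4 (w,user):
  L0: frame=0x3D idx=29 entry=0x43007 [P=1 RW=1 US=1 PS=0]
  L1: frame=0x43 idx=31 entry=0x46007 [P=1 RW=1 US=1 PS=0]
  L2: frame=0x46 idx=22 entry=0x49007 [P=1 RW=1 US=1 PS=0]
  L3: frame=0x49 idx=20 entry=0x4A007 [P=1 RW=1 US=1 PS=0]
  → PA=0x4A2A4  (4 entries read)
#3 VA=0x3000000093D (r,user):
  L0: frame=0x3D idx=6 entry=0x4B087 [P=1 RW=1 US=1 PS=1]
  → PA=0x4B93D (huge @L0)  (1 entries read)
#4 VA=0xE03C041BD08 (w,user):
  L0: frame=0x3D idx=28 entry=0x4D007 [P=1 RW=1 US=1 PS=0]
  L1: frame=0x4D idx=15 entry=0x51007 [P=1 RW=1 US=1 PS=0]
  L2: frame=0x51 idx=2 entry=0x54007 [P=1 RW=1 US=1 PS=0]
  L3: frame=0x54 idx=27 entry=0x56005 [P=1 RW=0 US=1 PS=0]
  ⇒ fault: PROTECTION_VIOLATION  — 4 lookups
#5 VA=0xA0000000286 (r,user):
  L0: frame=0x3D idx=20 entry=0xA002 [P=0 RW=1 US=0 PS=0]
  ⇒ fault: PAGE_NOT_PRESENT  — 1 lookups
#6 VA=0xF0000000BDE (r,kernel):
  TLB hit vpn=0xF0000000 → PA=0x42BDE
#7 VA=0x10342800121 (w,kernel):
  L0: frame=0x3D idx=2 entry=0x59007 [P=1 RW=1 US=1 PS=0]
  L1: frame=0x59 idx=13 entry=0x5D007 [P=1 RW=1 US=1 PS=0]
  L2: frame=0x5D idx=20 entry=0x61087 [P=1 RW=1 US=1 PS=1]
  → PA=0x61121 (huge @L2)  (3 entries read)

TLB: [["0xE87C2C14", "0x4A"], ["0x30000000", "0x4B"], ["0xF0000000", "0x42"], ["0x10342800", "0x61"]]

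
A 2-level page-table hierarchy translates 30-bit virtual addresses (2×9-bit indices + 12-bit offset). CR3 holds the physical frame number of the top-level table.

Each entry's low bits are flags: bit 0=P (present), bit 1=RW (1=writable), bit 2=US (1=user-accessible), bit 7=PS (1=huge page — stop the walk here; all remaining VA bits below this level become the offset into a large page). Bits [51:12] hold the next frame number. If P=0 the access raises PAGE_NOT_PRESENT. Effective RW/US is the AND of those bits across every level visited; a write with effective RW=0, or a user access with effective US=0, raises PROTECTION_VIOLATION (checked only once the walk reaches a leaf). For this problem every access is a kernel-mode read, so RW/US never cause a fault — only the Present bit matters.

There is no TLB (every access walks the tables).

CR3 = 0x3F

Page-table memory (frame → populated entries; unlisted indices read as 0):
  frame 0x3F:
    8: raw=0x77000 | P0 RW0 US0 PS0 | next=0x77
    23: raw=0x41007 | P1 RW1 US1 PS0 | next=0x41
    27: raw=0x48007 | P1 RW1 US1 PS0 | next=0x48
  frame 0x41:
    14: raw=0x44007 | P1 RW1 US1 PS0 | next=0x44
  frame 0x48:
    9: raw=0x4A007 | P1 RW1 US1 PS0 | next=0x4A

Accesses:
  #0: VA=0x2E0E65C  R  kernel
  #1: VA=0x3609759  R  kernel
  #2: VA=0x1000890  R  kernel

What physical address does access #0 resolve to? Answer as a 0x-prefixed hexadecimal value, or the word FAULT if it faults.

Per-access translation:
#0 VA=0x2E0E65C (r,kernel):
  L0 @0x3F[23] → 0x41007  P=1,RW=1,US=1,PS=0
  L1 @0x41[14] → 0x44007  P=1,RW=1,US=1,PS=0
  ✓ 0x4465C  — 2 lookups
#1 VA=0x3609759 (r,kernel):
  L0 @0x3F[27] → 0x48007  P=1,RW=1,US=1,PS=0
  L1 @0x48[9] → 0x4A007  P=1,RW=1,US=1,PS=0
  ✓ 0x4A759  — 2 lookups
#2 VA=0x1000890 (r,kernel):
  L0 @0x3F[8] → 0x77000  P=0,RW=0,US=0,PS=0
  ✗ PAGE_NOT_PRESENT  [1 reads]

Access #0 PA: 0x4465C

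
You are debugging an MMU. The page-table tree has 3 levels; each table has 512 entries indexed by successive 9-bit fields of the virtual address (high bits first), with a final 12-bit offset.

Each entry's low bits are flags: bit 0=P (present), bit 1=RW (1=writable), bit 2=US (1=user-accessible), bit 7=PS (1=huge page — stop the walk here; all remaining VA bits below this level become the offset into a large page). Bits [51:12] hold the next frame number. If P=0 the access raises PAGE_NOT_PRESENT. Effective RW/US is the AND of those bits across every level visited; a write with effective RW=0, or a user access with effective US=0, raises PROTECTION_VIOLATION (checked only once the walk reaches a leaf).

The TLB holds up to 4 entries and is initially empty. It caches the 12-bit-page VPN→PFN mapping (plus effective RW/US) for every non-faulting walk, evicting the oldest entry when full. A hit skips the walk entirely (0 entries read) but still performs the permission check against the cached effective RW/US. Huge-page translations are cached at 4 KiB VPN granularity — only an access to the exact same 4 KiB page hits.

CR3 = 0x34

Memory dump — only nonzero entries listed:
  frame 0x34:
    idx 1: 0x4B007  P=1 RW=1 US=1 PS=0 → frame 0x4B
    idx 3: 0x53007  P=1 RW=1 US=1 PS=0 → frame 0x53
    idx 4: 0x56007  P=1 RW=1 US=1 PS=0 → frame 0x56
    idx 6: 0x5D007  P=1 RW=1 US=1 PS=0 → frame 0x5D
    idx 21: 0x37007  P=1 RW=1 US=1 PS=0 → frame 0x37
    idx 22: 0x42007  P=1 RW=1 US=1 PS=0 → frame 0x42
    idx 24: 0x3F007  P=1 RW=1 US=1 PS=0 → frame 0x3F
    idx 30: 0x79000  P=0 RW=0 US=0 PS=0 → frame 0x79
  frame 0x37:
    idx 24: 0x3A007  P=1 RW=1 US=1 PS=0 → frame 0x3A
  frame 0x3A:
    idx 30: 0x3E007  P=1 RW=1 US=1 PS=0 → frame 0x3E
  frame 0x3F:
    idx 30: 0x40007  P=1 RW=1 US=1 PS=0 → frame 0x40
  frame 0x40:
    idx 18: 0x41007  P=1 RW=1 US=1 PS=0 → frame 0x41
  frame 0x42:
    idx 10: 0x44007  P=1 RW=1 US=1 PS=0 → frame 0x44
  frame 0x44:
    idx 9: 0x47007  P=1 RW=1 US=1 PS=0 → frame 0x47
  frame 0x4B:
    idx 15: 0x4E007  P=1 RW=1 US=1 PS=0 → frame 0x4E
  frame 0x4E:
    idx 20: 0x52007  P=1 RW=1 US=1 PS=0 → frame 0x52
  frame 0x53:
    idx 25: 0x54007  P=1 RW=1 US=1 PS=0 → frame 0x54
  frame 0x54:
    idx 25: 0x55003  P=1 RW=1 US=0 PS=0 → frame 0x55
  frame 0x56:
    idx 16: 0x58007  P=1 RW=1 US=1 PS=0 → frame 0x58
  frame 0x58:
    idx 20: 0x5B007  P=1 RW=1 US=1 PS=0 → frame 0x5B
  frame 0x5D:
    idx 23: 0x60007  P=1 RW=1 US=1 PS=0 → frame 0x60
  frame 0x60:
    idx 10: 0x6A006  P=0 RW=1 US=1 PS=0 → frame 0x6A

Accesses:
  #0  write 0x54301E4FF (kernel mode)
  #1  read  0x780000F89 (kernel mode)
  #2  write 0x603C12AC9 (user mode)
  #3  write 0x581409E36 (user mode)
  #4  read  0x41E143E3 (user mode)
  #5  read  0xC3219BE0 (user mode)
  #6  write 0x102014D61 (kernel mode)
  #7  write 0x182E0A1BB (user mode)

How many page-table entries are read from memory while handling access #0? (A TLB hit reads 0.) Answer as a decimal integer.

Trace:
#0 VA=0x54301E4FF (w,kernel):
  lvl0: tbl 0x34, slot 21 ⇒ 0x37007 (P1/RW1/US1/PS0)
  lvl1: tbl 0x37, slot 24 ⇒ 0x3A007 (P1/RW1/US1/PS0)
  lvl2: tbl 0x3A, slot 30 ⇒ 0x3E007 (P1/RW1/US1/PS0)
  ⇒ phys 0x3E4FF  [3 reads]
#1 VA=0x780000F89 (r,kernel):
  lvl0: tbl 0x34, slot 30 ⇒ 0x79000 (P0/RW0/US0/PS0)
  → PAGE_NOT_PRESENT  (1 entries read)
#2 VA=0x603C12AC9 (w,user):
  lvl0: tbl 0x34, slot 24 ⇒ 0x3F007 (P1/RW1/US1/PS0)
  lvl1: tbl 0x3F, slot 30 ⇒ 0x40007 (P1/RW1/US1/PS0)
  lvl2: tbl 0x40, slot 18 ⇒ 0x41007 (P1/RW1/US1/PS0)
  ⇒ phys 0x41AC9  [3 reads]
#3 VA=0x581409E36 (w,user):
  lvl0: tbl 0x34, slot 22 ⇒ 0x42007 (P1/RW1/US1/PS0)
  lvl1: tbl 0x42, slot 10 ⇒ 0x44007 (P1/RW1/US1/PS0)
  lvl2: tbl 0x44, slot 9 ⇒ 0x47007 (P1/RW1/US1/PS0)
  ⇒ phys 0x47E36  [3 reads]
#4 VA=0x41E143E3 (r,user):
  lvl0: tbl 0x34, slot 1 ⇒ 0x4B007 (P1/RW1/US1/PS0)
  lvl1: tbl 0x4B, slot 15 ⇒ 0x4E007 (P1/RW1/US1/PS0)
  lvl2: tbl 0x4E, slot 20 ⇒ 0x52007 (P1/RW1/US1/PS0)
  ⇒ phys 0x523E3  [3 reads]
#5 VA=0xC3219BE0 (r,user):
  lvl0: tbl 0x34, slot 3 ⇒ 0x53007 (P1/RW1/US1/PS0)
  lvl1: tbl 0x53, slot 25 ⇒ 0x54007 (P1/RW1/US1/PS0)
  lvl2: tbl 0x54, slot 25 ⇒ 0x55003 (P1/RW1/US0/PS0)
  → PROTECTION_VIOLATION  (3 entries read)
#6 VA=0x102014D61 (w,kernel):
  lvl0: tbl 0x34, slot 4 ⇒ 0x56007 (P1/RW1/US1/PS0)
  lvl1: tbl 0x56, slot 16 ⇒ 0x58007 (P1/RW1/US1/PS0)
  lvl2: tbl 0x58, slot 20 ⇒ 0x5B007 (P1/RW1/US1/PS0)
  ⇒ phys 0x5BD61  [3 reads]
#7 VA=0x182E0A1BB (w,user):
  lvl0: tbl 0x34, slot 6 ⇒ 0x5D007 (P1/RW1/US1/PS0)
  lvl1: tbl 0x5D, slot 23 ⇒ 0x60007 (P1/RW1/US1/PS0)
  lvl2: tbl 0x60, slot 10 ⇒ 0x6A006 (P0/RW1/US1/PS0)
  → PAGE_NOT_PRESENT  (3 entries read)

Entries read for #0: 3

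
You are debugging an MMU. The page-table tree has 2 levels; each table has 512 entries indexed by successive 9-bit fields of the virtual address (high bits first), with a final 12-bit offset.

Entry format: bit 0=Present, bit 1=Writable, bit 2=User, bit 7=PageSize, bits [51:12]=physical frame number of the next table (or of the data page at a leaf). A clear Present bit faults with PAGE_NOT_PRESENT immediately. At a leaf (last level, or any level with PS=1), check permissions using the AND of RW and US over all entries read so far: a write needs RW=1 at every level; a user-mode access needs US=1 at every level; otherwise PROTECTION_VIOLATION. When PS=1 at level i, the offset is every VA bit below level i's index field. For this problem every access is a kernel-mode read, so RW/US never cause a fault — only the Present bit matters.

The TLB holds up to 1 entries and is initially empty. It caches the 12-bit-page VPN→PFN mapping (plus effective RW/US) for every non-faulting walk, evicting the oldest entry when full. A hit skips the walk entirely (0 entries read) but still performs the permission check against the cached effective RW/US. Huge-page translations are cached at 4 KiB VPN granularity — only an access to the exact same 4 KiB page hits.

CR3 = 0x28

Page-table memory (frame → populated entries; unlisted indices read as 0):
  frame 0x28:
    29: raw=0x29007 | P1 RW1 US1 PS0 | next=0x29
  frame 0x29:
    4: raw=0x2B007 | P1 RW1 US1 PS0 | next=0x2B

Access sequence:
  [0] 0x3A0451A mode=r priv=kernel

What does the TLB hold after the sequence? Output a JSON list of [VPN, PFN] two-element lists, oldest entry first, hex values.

Per-access translation:
#0 VA=0x3A0451A (r,kernel):
  [0] read 0x28 idx=29: raw=0x29007 flags P=1 W=1 U=1 S=0
  [1] read 0x29 idx=4: raw=0x2B007 flags P=1 W=1 U=1 S=0
  ⇒ phys 0x2B51A  [2 reads]

TLB: [["0x3A04", "0x2B"]]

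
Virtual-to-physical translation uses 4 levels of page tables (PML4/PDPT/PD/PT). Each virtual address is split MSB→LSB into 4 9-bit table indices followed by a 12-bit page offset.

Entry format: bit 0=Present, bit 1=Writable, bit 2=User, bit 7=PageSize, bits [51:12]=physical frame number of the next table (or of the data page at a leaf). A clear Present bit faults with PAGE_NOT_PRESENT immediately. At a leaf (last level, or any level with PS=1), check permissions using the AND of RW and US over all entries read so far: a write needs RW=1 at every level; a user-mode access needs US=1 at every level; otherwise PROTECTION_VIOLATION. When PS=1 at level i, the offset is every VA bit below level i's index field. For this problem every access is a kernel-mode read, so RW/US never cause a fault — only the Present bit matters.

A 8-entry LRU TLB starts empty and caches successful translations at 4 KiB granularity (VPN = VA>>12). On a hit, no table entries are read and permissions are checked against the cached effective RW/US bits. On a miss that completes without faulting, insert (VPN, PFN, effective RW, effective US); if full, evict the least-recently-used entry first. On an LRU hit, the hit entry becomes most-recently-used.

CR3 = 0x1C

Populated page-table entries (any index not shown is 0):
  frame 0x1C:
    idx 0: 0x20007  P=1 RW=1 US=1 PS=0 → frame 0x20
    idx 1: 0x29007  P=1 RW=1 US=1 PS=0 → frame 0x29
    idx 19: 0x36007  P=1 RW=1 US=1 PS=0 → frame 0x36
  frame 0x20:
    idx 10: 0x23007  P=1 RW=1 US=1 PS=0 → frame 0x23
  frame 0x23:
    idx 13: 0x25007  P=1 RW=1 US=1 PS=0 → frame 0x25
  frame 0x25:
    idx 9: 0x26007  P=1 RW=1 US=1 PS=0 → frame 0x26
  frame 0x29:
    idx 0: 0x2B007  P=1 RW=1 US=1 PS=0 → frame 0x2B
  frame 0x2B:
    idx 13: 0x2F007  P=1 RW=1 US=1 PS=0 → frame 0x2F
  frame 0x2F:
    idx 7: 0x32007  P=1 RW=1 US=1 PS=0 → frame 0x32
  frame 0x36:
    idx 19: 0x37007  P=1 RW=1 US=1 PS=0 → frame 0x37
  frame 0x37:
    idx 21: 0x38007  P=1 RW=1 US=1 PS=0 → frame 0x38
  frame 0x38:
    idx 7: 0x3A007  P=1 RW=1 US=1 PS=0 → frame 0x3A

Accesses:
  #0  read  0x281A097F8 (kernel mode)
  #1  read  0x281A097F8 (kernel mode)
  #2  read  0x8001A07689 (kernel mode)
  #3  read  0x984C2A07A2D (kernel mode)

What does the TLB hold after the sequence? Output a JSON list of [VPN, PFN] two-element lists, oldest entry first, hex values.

Per-access translation:
#0 VA=0x281A097F8 (r,kernel):
  L0: frame=0x1C idx=0 entry=0x20007 [P=1 RW=1 US=1 PS=0]
  L1: frame=0x20 idx=10 entry=0x23007 [P=1 RW=1 US=1 PS=0]
  L2: frame=0x23 idx=13 entry=0x25007 [P=1 RW=1 US=1 PS=0]
  L3: frame=0x25 idx=9 entry=0x26007 [P=1 RW=1 US=1 PS=0]
  → PA=0x267F8  (4 entries read)
#1 VA=0x281A097F8 (r,kernel):
  TLB hit vpn=0x281A09 → PA=0x267F8
#2 VA=0x8001A07689 (r,kernel):
  L0: frame=0x1C idx=1 entry=0x29007 [P=1 RW=1 US=1 PS=0]
  L1: frame=0x29 idx=0 entry=0x2B007 [P=1 RW=1 US=1 PS=0]
  L2: frame=0x2B idx=13 entry=0x2F007 [P=1 RW=1 US=1 PS=0]
  L3: frame=0x2F idx=7 entry=0x32007 [P=1 RW=1 US=1 PS=0]
  → PA=0x32689  (4 entries read)
#3 VA=0x984C2A07A2D (r,kernel):
  L0: frame=0x1C idx=19 entry=0x36007 [P=1 RW=1 US=1 PS=0]
  L1: frame=0x36 idx=19 entry=0x37007 [P=1 RW=1 US=1 PS=0]
  L2: frame=0x37 idx=21 entry=0x38007 [P=1 RW=1 US=1 PS=0]
  L3: frame=0x38 idx=7 entry=0x3A007 [P=1 RW=1 US=1 PS=0]
  → PA=0x3AA2D  (4 entries read)

TLB: [["0x281A09", "0x26"], ["0x8001A07", "0x32"], ["0x984C2A07", "0x3A"]]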